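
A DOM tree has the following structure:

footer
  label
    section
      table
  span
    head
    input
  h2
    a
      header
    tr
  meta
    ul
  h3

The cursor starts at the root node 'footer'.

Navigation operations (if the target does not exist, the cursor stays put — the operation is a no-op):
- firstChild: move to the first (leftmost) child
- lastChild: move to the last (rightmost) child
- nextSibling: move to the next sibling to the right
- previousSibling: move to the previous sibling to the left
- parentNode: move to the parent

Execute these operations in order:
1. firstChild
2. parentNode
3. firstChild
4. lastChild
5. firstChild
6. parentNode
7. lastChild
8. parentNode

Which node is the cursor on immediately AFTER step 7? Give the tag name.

After 1 (firstChild): label
After 2 (parentNode): footer
After 3 (firstChild): label
After 4 (lastChild): section
After 5 (firstChild): table
After 6 (parentNode): section
After 7 (lastChild): table

Answer: table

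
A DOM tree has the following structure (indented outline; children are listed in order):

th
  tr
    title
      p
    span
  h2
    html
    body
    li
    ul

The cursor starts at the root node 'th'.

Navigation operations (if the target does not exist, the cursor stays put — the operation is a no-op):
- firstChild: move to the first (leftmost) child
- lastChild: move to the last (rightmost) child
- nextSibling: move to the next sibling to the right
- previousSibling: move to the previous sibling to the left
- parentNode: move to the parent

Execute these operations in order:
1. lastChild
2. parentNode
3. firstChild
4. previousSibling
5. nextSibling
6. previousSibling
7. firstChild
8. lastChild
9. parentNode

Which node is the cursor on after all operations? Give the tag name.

Answer: title

Derivation:
After 1 (lastChild): h2
After 2 (parentNode): th
After 3 (firstChild): tr
After 4 (previousSibling): tr (no-op, stayed)
After 5 (nextSibling): h2
After 6 (previousSibling): tr
After 7 (firstChild): title
After 8 (lastChild): p
After 9 (parentNode): title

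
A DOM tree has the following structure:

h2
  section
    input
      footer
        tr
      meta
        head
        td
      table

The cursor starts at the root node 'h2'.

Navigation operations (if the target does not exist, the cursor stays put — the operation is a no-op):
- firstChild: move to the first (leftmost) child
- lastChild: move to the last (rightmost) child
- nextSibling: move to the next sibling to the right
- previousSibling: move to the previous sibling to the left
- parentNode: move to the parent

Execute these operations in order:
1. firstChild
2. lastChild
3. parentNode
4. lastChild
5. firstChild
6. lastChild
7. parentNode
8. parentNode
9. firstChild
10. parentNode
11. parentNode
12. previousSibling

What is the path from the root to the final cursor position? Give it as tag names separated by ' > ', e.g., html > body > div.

Answer: h2 > section

Derivation:
After 1 (firstChild): section
After 2 (lastChild): input
After 3 (parentNode): section
After 4 (lastChild): input
After 5 (firstChild): footer
After 6 (lastChild): tr
After 7 (parentNode): footer
After 8 (parentNode): input
After 9 (firstChild): footer
After 10 (parentNode): input
After 11 (parentNode): section
After 12 (previousSibling): section (no-op, stayed)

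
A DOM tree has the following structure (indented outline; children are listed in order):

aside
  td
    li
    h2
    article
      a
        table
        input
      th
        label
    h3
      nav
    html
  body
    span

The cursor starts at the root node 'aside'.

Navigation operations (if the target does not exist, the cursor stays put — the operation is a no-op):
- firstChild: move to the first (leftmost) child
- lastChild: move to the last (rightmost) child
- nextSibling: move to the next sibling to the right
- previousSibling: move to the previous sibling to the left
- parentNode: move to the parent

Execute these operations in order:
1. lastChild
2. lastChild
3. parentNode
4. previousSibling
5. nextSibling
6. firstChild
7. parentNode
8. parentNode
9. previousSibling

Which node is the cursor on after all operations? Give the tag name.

Answer: aside

Derivation:
After 1 (lastChild): body
After 2 (lastChild): span
After 3 (parentNode): body
After 4 (previousSibling): td
After 5 (nextSibling): body
After 6 (firstChild): span
After 7 (parentNode): body
After 8 (parentNode): aside
After 9 (previousSibling): aside (no-op, stayed)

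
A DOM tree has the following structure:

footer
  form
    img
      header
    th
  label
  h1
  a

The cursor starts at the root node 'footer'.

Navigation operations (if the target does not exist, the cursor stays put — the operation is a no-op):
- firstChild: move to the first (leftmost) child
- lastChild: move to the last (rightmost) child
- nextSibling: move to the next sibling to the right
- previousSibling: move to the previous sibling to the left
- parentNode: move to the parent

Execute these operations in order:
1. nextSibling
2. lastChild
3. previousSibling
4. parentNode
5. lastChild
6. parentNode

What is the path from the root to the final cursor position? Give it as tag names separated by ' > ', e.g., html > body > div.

Answer: footer

Derivation:
After 1 (nextSibling): footer (no-op, stayed)
After 2 (lastChild): a
After 3 (previousSibling): h1
After 4 (parentNode): footer
After 5 (lastChild): a
After 6 (parentNode): footer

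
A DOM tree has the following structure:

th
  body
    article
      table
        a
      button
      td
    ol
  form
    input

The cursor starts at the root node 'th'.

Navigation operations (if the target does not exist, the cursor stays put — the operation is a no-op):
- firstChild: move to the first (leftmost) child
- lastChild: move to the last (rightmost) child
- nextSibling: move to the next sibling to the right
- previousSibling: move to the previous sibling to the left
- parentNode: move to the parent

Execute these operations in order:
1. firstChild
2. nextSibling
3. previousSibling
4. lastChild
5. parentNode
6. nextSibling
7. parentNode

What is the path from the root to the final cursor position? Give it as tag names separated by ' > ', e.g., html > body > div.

After 1 (firstChild): body
After 2 (nextSibling): form
After 3 (previousSibling): body
After 4 (lastChild): ol
After 5 (parentNode): body
After 6 (nextSibling): form
After 7 (parentNode): th

Answer: th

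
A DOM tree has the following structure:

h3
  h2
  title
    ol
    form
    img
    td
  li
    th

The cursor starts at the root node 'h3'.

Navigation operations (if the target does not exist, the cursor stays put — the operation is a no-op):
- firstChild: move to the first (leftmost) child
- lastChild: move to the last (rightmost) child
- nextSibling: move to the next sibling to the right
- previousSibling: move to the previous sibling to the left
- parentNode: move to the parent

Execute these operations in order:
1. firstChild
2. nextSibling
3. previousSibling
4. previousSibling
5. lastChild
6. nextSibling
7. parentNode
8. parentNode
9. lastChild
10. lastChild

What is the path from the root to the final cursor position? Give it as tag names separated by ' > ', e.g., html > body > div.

Answer: h3 > li > th

Derivation:
After 1 (firstChild): h2
After 2 (nextSibling): title
After 3 (previousSibling): h2
After 4 (previousSibling): h2 (no-op, stayed)
After 5 (lastChild): h2 (no-op, stayed)
After 6 (nextSibling): title
After 7 (parentNode): h3
After 8 (parentNode): h3 (no-op, stayed)
After 9 (lastChild): li
After 10 (lastChild): th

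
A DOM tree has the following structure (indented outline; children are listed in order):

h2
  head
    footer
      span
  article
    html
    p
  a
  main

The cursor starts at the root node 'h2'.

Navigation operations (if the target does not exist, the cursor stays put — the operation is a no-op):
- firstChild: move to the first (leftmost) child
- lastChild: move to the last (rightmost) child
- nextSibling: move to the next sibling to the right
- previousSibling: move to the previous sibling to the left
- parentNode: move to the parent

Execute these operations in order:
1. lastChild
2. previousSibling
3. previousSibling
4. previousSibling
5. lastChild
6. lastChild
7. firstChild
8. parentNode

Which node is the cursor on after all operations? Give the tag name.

Answer: footer

Derivation:
After 1 (lastChild): main
After 2 (previousSibling): a
After 3 (previousSibling): article
After 4 (previousSibling): head
After 5 (lastChild): footer
After 6 (lastChild): span
After 7 (firstChild): span (no-op, stayed)
After 8 (parentNode): footer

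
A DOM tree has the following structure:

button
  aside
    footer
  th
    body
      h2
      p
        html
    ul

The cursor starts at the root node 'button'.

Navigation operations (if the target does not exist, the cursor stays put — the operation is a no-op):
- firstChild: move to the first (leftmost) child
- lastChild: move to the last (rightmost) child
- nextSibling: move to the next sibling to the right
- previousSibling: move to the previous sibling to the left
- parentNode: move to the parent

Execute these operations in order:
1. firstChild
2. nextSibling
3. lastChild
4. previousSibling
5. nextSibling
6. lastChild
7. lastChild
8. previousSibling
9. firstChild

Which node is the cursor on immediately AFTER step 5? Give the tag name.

After 1 (firstChild): aside
After 2 (nextSibling): th
After 3 (lastChild): ul
After 4 (previousSibling): body
After 5 (nextSibling): ul

Answer: ul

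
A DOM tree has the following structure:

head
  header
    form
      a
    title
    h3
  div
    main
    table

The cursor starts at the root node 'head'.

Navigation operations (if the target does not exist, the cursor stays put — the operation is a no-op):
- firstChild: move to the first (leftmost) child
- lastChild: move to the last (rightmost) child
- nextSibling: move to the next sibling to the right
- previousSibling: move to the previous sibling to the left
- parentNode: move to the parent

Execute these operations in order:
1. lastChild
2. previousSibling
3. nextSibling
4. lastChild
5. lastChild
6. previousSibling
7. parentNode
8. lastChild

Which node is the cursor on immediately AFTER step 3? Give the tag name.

After 1 (lastChild): div
After 2 (previousSibling): header
After 3 (nextSibling): div

Answer: div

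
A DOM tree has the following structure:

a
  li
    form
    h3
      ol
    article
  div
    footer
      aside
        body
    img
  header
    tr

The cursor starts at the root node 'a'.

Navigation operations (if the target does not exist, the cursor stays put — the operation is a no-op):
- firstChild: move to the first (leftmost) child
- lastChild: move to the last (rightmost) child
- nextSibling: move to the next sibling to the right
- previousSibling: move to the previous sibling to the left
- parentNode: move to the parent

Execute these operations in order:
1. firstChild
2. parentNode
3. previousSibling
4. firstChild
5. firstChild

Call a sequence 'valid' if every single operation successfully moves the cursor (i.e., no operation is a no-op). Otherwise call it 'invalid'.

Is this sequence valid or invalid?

Answer: invalid

Derivation:
After 1 (firstChild): li
After 2 (parentNode): a
After 3 (previousSibling): a (no-op, stayed)
After 4 (firstChild): li
After 5 (firstChild): form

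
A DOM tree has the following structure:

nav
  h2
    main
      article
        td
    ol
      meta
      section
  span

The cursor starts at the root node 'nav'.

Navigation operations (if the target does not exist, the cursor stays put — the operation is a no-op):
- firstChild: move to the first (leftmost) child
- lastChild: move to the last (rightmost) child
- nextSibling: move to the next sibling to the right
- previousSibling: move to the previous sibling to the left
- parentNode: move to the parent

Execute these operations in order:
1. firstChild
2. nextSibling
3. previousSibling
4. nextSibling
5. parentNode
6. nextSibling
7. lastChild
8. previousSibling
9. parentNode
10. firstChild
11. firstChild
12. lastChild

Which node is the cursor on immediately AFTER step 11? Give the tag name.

After 1 (firstChild): h2
After 2 (nextSibling): span
After 3 (previousSibling): h2
After 4 (nextSibling): span
After 5 (parentNode): nav
After 6 (nextSibling): nav (no-op, stayed)
After 7 (lastChild): span
After 8 (previousSibling): h2
After 9 (parentNode): nav
After 10 (firstChild): h2
After 11 (firstChild): main

Answer: main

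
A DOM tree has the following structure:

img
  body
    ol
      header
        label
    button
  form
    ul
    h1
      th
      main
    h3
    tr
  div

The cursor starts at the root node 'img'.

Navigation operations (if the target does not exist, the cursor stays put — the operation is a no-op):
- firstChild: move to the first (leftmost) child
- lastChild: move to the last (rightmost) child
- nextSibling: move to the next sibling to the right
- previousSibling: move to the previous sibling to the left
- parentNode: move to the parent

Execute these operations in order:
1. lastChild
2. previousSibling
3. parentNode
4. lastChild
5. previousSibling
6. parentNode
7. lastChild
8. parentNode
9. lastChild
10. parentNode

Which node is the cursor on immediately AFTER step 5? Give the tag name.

After 1 (lastChild): div
After 2 (previousSibling): form
After 3 (parentNode): img
After 4 (lastChild): div
After 5 (previousSibling): form

Answer: form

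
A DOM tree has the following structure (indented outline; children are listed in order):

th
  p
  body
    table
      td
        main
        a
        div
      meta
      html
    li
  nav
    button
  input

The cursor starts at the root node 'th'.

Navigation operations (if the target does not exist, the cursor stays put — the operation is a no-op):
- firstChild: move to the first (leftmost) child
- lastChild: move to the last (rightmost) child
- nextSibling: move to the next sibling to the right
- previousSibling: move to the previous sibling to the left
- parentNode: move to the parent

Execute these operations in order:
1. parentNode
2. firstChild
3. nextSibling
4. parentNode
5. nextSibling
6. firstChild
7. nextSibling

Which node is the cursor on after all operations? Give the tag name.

Answer: body

Derivation:
After 1 (parentNode): th (no-op, stayed)
After 2 (firstChild): p
After 3 (nextSibling): body
After 4 (parentNode): th
After 5 (nextSibling): th (no-op, stayed)
After 6 (firstChild): p
After 7 (nextSibling): body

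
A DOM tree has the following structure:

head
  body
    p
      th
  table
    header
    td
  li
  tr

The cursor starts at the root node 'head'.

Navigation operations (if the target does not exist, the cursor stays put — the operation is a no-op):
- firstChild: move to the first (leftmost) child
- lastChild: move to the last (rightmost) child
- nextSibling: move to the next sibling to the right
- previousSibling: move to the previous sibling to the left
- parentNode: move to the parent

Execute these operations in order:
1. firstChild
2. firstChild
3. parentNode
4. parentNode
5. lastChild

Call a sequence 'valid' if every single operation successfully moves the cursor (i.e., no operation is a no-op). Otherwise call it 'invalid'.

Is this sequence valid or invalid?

After 1 (firstChild): body
After 2 (firstChild): p
After 3 (parentNode): body
After 4 (parentNode): head
After 5 (lastChild): tr

Answer: valid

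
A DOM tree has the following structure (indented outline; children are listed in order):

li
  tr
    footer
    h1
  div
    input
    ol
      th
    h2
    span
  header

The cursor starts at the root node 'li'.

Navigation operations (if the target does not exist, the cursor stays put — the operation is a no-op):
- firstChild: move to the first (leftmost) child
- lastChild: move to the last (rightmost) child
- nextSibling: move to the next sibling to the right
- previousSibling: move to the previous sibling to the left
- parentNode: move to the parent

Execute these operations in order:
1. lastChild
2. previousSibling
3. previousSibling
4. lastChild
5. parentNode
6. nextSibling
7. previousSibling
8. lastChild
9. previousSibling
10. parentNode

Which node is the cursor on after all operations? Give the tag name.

Answer: tr

Derivation:
After 1 (lastChild): header
After 2 (previousSibling): div
After 3 (previousSibling): tr
After 4 (lastChild): h1
After 5 (parentNode): tr
After 6 (nextSibling): div
After 7 (previousSibling): tr
After 8 (lastChild): h1
After 9 (previousSibling): footer
After 10 (parentNode): tr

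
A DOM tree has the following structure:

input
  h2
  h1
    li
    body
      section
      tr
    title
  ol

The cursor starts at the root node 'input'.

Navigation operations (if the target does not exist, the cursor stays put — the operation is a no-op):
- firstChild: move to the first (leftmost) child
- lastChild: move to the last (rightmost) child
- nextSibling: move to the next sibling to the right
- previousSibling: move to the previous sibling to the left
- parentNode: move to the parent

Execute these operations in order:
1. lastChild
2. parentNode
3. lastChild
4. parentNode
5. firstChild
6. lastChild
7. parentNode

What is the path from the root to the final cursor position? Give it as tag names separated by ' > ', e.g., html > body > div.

After 1 (lastChild): ol
After 2 (parentNode): input
After 3 (lastChild): ol
After 4 (parentNode): input
After 5 (firstChild): h2
After 6 (lastChild): h2 (no-op, stayed)
After 7 (parentNode): input

Answer: input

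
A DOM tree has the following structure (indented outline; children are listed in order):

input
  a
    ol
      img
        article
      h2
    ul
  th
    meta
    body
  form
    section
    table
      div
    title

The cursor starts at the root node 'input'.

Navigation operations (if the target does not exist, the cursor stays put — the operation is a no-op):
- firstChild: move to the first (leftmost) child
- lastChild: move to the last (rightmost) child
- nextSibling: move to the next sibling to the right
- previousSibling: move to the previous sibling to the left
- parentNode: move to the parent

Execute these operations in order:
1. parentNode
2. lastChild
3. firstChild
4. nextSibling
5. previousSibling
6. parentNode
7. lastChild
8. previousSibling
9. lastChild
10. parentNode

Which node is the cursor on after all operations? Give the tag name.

After 1 (parentNode): input (no-op, stayed)
After 2 (lastChild): form
After 3 (firstChild): section
After 4 (nextSibling): table
After 5 (previousSibling): section
After 6 (parentNode): form
After 7 (lastChild): title
After 8 (previousSibling): table
After 9 (lastChild): div
After 10 (parentNode): table

Answer: table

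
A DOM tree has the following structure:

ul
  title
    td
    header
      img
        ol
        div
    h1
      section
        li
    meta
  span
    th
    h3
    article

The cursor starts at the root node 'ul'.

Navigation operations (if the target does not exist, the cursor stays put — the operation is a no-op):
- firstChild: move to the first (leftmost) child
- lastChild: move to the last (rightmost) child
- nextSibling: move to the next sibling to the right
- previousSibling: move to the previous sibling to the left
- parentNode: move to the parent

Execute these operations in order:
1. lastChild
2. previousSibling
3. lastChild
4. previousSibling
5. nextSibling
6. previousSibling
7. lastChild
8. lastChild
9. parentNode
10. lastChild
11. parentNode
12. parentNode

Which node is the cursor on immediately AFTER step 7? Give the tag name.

After 1 (lastChild): span
After 2 (previousSibling): title
After 3 (lastChild): meta
After 4 (previousSibling): h1
After 5 (nextSibling): meta
After 6 (previousSibling): h1
After 7 (lastChild): section

Answer: section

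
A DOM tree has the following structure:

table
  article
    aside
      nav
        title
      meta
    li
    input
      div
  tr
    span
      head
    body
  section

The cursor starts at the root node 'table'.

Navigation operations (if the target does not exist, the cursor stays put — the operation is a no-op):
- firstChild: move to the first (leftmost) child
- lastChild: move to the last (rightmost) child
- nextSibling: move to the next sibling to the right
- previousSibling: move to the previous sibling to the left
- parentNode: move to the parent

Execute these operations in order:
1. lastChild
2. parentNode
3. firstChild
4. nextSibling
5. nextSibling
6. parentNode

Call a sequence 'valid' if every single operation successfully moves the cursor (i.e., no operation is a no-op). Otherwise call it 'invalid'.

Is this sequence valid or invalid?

Answer: valid

Derivation:
After 1 (lastChild): section
After 2 (parentNode): table
After 3 (firstChild): article
After 4 (nextSibling): tr
After 5 (nextSibling): section
After 6 (parentNode): table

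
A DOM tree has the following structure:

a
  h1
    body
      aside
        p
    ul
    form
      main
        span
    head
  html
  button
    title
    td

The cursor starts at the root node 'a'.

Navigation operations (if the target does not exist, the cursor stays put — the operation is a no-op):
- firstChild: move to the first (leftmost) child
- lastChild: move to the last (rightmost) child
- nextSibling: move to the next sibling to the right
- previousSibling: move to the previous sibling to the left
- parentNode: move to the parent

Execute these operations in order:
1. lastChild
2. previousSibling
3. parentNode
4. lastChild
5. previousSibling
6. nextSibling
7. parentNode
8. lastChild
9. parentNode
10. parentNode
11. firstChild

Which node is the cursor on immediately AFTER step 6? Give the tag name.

Answer: button

Derivation:
After 1 (lastChild): button
After 2 (previousSibling): html
After 3 (parentNode): a
After 4 (lastChild): button
After 5 (previousSibling): html
After 6 (nextSibling): button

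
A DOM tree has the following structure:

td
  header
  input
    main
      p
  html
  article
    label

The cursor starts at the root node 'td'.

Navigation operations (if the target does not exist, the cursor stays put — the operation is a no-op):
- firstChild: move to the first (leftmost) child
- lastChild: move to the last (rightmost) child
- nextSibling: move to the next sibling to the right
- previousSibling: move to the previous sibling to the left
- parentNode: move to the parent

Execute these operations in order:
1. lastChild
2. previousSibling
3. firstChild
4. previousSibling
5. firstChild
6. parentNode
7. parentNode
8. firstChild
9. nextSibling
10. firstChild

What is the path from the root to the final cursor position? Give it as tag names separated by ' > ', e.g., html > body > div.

Answer: td > input > main

Derivation:
After 1 (lastChild): article
After 2 (previousSibling): html
After 3 (firstChild): html (no-op, stayed)
After 4 (previousSibling): input
After 5 (firstChild): main
After 6 (parentNode): input
After 7 (parentNode): td
After 8 (firstChild): header
After 9 (nextSibling): input
After 10 (firstChild): main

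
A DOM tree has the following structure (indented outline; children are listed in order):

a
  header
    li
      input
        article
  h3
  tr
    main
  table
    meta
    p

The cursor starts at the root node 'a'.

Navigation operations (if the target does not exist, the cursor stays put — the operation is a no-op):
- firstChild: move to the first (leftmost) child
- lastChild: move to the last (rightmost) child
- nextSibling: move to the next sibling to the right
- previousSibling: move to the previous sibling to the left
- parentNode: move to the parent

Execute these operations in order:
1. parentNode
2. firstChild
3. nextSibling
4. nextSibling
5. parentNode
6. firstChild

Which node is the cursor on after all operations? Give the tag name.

Answer: header

Derivation:
After 1 (parentNode): a (no-op, stayed)
After 2 (firstChild): header
After 3 (nextSibling): h3
After 4 (nextSibling): tr
After 5 (parentNode): a
After 6 (firstChild): header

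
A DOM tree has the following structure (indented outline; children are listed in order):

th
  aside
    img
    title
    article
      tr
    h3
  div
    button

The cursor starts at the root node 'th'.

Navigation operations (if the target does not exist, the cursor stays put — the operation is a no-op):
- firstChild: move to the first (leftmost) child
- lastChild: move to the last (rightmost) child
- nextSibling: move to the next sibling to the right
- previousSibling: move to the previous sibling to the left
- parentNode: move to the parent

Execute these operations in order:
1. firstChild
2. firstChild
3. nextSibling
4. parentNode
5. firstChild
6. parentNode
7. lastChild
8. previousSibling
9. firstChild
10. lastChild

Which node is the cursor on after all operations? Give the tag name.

Answer: tr

Derivation:
After 1 (firstChild): aside
After 2 (firstChild): img
After 3 (nextSibling): title
After 4 (parentNode): aside
After 5 (firstChild): img
After 6 (parentNode): aside
After 7 (lastChild): h3
After 8 (previousSibling): article
After 9 (firstChild): tr
After 10 (lastChild): tr (no-op, stayed)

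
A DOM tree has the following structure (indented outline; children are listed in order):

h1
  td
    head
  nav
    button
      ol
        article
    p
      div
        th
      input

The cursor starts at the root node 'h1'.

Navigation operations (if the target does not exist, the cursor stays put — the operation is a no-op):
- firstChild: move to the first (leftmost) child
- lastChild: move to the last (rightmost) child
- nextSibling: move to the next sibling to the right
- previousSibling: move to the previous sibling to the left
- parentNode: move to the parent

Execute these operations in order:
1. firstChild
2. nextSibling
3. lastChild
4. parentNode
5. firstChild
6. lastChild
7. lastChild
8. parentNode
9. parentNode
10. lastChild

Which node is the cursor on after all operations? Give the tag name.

Answer: ol

Derivation:
After 1 (firstChild): td
After 2 (nextSibling): nav
After 3 (lastChild): p
After 4 (parentNode): nav
After 5 (firstChild): button
After 6 (lastChild): ol
After 7 (lastChild): article
After 8 (parentNode): ol
After 9 (parentNode): button
After 10 (lastChild): ol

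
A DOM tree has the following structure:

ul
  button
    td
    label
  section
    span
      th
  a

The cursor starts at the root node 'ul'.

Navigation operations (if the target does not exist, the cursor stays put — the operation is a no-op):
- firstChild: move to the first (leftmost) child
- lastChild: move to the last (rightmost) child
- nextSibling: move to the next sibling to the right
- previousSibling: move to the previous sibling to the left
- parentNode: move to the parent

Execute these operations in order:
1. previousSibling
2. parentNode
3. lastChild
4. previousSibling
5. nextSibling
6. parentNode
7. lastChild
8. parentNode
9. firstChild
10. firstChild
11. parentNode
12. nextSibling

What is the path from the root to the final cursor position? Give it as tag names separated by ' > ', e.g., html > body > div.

After 1 (previousSibling): ul (no-op, stayed)
After 2 (parentNode): ul (no-op, stayed)
After 3 (lastChild): a
After 4 (previousSibling): section
After 5 (nextSibling): a
After 6 (parentNode): ul
After 7 (lastChild): a
After 8 (parentNode): ul
After 9 (firstChild): button
After 10 (firstChild): td
After 11 (parentNode): button
After 12 (nextSibling): section

Answer: ul > section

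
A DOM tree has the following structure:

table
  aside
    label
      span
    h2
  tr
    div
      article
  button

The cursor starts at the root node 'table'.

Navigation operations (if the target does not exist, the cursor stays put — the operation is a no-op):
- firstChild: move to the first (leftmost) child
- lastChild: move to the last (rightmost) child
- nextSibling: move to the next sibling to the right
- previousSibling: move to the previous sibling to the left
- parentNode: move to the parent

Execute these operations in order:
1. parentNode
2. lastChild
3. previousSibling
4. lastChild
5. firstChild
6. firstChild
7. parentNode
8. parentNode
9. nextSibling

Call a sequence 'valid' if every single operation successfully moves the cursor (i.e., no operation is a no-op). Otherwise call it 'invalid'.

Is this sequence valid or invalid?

Answer: invalid

Derivation:
After 1 (parentNode): table (no-op, stayed)
After 2 (lastChild): button
After 3 (previousSibling): tr
After 4 (lastChild): div
After 5 (firstChild): article
After 6 (firstChild): article (no-op, stayed)
After 7 (parentNode): div
After 8 (parentNode): tr
After 9 (nextSibling): button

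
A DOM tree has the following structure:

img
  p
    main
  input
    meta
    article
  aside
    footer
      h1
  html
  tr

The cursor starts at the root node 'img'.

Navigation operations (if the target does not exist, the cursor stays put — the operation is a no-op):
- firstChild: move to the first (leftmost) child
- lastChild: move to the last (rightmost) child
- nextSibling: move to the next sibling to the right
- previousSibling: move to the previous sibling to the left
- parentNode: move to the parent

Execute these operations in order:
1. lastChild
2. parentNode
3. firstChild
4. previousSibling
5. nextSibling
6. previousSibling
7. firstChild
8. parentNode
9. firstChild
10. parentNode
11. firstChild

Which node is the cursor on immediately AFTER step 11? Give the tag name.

Answer: main

Derivation:
After 1 (lastChild): tr
After 2 (parentNode): img
After 3 (firstChild): p
After 4 (previousSibling): p (no-op, stayed)
After 5 (nextSibling): input
After 6 (previousSibling): p
After 7 (firstChild): main
After 8 (parentNode): p
After 9 (firstChild): main
After 10 (parentNode): p
After 11 (firstChild): main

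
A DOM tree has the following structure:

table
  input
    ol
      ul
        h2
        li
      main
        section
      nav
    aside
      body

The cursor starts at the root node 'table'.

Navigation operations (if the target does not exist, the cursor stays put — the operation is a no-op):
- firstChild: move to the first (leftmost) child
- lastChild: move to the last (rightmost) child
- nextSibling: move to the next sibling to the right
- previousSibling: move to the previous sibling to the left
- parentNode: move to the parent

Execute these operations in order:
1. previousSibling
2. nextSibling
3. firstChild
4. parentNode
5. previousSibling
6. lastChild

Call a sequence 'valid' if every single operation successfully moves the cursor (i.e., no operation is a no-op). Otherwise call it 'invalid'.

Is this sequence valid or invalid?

Answer: invalid

Derivation:
After 1 (previousSibling): table (no-op, stayed)
After 2 (nextSibling): table (no-op, stayed)
After 3 (firstChild): input
After 4 (parentNode): table
After 5 (previousSibling): table (no-op, stayed)
After 6 (lastChild): input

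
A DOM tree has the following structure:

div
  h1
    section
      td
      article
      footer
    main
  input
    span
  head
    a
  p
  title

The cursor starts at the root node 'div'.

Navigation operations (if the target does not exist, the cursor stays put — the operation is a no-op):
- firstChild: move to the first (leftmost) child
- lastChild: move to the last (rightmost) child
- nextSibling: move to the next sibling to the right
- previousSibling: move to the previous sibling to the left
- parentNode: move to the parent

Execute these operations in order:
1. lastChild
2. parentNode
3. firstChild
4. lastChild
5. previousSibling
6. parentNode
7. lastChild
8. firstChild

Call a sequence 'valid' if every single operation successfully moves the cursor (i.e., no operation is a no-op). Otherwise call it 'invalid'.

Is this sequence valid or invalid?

Answer: invalid

Derivation:
After 1 (lastChild): title
After 2 (parentNode): div
After 3 (firstChild): h1
After 4 (lastChild): main
After 5 (previousSibling): section
After 6 (parentNode): h1
After 7 (lastChild): main
After 8 (firstChild): main (no-op, stayed)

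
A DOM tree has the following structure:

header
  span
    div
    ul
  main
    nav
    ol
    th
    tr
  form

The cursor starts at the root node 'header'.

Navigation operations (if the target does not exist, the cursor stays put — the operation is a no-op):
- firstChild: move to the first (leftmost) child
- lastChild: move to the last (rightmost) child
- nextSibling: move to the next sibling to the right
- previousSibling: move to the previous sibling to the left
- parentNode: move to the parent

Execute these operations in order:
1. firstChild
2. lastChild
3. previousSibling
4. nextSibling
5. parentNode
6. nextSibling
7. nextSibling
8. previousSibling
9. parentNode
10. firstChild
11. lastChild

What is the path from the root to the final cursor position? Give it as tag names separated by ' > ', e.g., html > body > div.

After 1 (firstChild): span
After 2 (lastChild): ul
After 3 (previousSibling): div
After 4 (nextSibling): ul
After 5 (parentNode): span
After 6 (nextSibling): main
After 7 (nextSibling): form
After 8 (previousSibling): main
After 9 (parentNode): header
After 10 (firstChild): span
After 11 (lastChild): ul

Answer: header > span > ul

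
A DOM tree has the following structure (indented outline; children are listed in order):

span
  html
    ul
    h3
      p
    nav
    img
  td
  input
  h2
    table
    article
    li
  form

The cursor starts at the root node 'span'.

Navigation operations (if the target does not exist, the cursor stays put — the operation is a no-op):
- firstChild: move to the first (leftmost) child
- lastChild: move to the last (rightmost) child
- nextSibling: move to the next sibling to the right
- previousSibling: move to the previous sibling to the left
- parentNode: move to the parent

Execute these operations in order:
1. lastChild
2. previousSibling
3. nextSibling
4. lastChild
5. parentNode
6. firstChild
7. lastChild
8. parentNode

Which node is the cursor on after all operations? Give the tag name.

After 1 (lastChild): form
After 2 (previousSibling): h2
After 3 (nextSibling): form
After 4 (lastChild): form (no-op, stayed)
After 5 (parentNode): span
After 6 (firstChild): html
After 7 (lastChild): img
After 8 (parentNode): html

Answer: html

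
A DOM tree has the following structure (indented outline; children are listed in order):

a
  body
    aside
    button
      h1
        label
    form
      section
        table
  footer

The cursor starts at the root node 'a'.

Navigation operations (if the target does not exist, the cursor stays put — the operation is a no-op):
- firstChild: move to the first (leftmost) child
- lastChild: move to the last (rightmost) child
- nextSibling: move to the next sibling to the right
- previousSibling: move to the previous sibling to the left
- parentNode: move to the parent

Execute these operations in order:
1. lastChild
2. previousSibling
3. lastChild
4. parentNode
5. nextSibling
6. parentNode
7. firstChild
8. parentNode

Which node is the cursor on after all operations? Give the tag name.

After 1 (lastChild): footer
After 2 (previousSibling): body
After 3 (lastChild): form
After 4 (parentNode): body
After 5 (nextSibling): footer
After 6 (parentNode): a
After 7 (firstChild): body
After 8 (parentNode): a

Answer: a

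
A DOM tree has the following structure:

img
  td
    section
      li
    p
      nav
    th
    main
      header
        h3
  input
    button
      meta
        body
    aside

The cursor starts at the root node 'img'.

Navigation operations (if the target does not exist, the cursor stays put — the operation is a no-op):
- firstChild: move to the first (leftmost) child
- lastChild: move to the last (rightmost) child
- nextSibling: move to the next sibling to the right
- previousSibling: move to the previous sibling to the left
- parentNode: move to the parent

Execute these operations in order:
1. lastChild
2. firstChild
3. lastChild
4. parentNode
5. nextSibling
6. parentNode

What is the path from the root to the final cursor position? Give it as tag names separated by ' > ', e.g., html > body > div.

After 1 (lastChild): input
After 2 (firstChild): button
After 3 (lastChild): meta
After 4 (parentNode): button
After 5 (nextSibling): aside
After 6 (parentNode): input

Answer: img > input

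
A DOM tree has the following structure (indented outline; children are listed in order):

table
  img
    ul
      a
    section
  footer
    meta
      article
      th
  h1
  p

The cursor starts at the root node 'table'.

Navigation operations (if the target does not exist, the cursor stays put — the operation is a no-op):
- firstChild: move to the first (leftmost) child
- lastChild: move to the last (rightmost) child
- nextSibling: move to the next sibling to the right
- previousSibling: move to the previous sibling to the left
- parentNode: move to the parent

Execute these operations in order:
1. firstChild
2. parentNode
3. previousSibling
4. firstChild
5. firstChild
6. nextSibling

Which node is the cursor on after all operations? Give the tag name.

After 1 (firstChild): img
After 2 (parentNode): table
After 3 (previousSibling): table (no-op, stayed)
After 4 (firstChild): img
After 5 (firstChild): ul
After 6 (nextSibling): section

Answer: section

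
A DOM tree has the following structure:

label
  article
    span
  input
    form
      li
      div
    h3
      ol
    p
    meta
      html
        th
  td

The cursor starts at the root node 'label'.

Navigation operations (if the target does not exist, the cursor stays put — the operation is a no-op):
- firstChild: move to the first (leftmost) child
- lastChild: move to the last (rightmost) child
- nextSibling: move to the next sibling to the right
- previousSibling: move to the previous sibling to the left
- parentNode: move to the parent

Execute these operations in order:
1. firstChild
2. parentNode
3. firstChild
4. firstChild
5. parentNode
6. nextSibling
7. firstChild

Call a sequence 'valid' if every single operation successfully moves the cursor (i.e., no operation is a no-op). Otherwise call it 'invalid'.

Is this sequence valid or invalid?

After 1 (firstChild): article
After 2 (parentNode): label
After 3 (firstChild): article
After 4 (firstChild): span
After 5 (parentNode): article
After 6 (nextSibling): input
After 7 (firstChild): form

Answer: valid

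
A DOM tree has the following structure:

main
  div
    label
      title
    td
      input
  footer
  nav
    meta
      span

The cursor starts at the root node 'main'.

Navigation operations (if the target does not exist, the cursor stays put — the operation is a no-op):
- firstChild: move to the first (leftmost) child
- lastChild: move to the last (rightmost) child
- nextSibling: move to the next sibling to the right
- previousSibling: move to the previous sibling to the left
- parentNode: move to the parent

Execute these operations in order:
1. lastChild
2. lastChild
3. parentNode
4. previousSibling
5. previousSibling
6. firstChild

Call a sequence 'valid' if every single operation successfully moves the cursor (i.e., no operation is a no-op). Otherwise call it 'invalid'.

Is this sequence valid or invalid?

Answer: valid

Derivation:
After 1 (lastChild): nav
After 2 (lastChild): meta
After 3 (parentNode): nav
After 4 (previousSibling): footer
After 5 (previousSibling): div
After 6 (firstChild): label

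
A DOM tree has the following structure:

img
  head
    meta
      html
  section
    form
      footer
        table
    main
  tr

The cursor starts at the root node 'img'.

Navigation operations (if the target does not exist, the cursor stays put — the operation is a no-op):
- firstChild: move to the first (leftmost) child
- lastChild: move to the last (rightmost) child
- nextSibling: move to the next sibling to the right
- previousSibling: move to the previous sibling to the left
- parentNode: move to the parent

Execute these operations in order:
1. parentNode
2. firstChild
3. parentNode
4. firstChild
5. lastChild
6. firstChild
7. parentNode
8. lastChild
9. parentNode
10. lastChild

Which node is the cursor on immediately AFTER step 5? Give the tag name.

Answer: meta

Derivation:
After 1 (parentNode): img (no-op, stayed)
After 2 (firstChild): head
After 3 (parentNode): img
After 4 (firstChild): head
After 5 (lastChild): meta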